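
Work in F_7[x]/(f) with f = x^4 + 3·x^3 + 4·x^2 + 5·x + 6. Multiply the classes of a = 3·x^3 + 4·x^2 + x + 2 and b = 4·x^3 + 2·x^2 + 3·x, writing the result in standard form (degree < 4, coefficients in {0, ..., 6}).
a · b ≡ x^3 + x^2 + x + 1 (mod f(x))

Multiply as integer polynomials: a · b = 12·x^6 + 22·x^5 + 21·x^4 + 22·x^3 + 7·x^2 + 6·x. Reducing coefficients mod 7: a · b ≡ 5·x^6 + x^5 + x^3 + 6·x. Now divide by f(x) = x^4 + 3·x^3 + 4·x^2 + 5·x + 6 in F_7[x], eliminating the leading term at each step:
  leading term 5·x^6: subtract (5·x^2)·f(x) = 5·x^6 + x^5 + 6·x^4 + 4·x^3 + 2·x^2, leaving x^4 + 4·x^3 + 5·x^2 + 6·x (coefficients mod 7)
  leading term x^4: subtract (1)·f(x) = x^4 + 3·x^3 + 4·x^2 + 5·x + 6, leaving x^3 + x^2 + x + 1 (coefficients mod 7)
The degree is now < 4, so this is the remainder. Hence a · b ≡ x^3 + x^2 + x + 1 in F_7[x]/(f).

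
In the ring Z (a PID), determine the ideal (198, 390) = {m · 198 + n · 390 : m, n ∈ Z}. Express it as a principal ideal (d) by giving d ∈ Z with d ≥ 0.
In the PID Z, (a, b) is generated by gcd(a, b). Compute gcd(390, 198) with the extended Euclidean algorithm, tracking rows (r, s, t) with s·390 + t·198 = r:
  row A: (390, 1, 0)   [1·390 + 0·198 = 390]
  row B: (198, 0, 1)   [0·390 + 1·198 = 198]
  390 = 1·198 + 192   → row C = row A − 1·row B = (192, 1, −1)   [check: 1·390 − 1·198 = 192]
  198 = 1·192 + 6   → row D = row B − 1·row C = (6, −1, 2)   [check: −1·390 + 2·198 = 6]
  192 = 32·6 + 0   → remainder 0, stop. gcd = 6 (last nonzero row D).
So gcd(198, 390) = 6, with Bézout identity −1·390 + 2·198 = 6. Containment (⊇): the Bézout identity exhibits 6 as an element of (198, 390), giving (6) ⊆ (198, 390). Containment (⊆): since 6 | 198 and 6 | 390 (198 = 6·33, 390 = 6·65), every Z-linear combination of 198 and 390 is divisible by 6, so (198, 390) ⊆ (6). Therefore (198, 390) = (6), d = 6.

Final answer: (198, 390) = (6); d = 6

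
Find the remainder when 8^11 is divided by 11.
8

Use repeated squaring. Binary(11) = 1011. Walk through the bits of the exponent 11 left-to-right: at each bit after the leading one, square the running value, then multiply by 8 if the bit is 1 (always reducing mod 11):
  bit 1 = 1 (leading): start with 8.
  bit 2 = 0: square 8^2 = 64 ≡ 9 (mod 11).
  bit 3 = 1: square 9^2 = 81 ≡ 4; bit is 1, so multiply 4·8 = 32 ≡ 10 (mod 11).
  bit 4 = 1: square 10^2 = 100 ≡ 1; bit is 1, so multiply 1·8 = 8 (mod 11).
Final value: 8^11 ≡ 8 (mod 11).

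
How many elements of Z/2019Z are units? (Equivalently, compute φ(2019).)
Z/2019Z has φ(2019) = 1344 units

An element a ∈ Z/2019Z is a unit iff gcd(a, 2019) = 1, so the number of units is φ(2019). φ is multiplicative, with φ(p^e) = p^e − p^(e−1). Factorise 2019 = 3 · 673. Then
  φ(2019) = (3 − 1) · (673 − 1) = 2 · 672 = 1344.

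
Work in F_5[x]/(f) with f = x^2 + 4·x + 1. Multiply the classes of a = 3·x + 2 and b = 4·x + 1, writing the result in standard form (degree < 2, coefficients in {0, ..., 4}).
a · b ≡ 3·x (mod f(x))

Multiply as integer polynomials: a · b = 12·x^2 + 11·x + 2. Reducing coefficients mod 5: a · b ≡ 2·x^2 + x + 2. Now divide by f(x) = x^2 + 4·x + 1 in F_5[x], eliminating the leading term at each step:
  leading term 2·x^2: subtract (2)·f(x) = 2·x^2 + 3·x + 2, leaving 3·x (coefficients mod 5)
The degree is now < 2, so this is the remainder. Hence a · b ≡ 3·x in F_5[x]/(f).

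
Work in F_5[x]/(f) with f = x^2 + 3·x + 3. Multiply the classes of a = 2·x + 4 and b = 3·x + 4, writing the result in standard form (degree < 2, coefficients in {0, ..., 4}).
a · b ≡ 2·x + 3 (mod f(x))

Multiply as integer polynomials: a · b = 6·x^2 + 20·x + 16. Reducing coefficients mod 5: a · b ≡ x^2 + 1. Now divide by f(x) = x^2 + 3·x + 3 in F_5[x], eliminating the leading term at each step:
  leading term x^2: subtract (1)·f(x) = x^2 + 3·x + 3, leaving 2·x + 3 (coefficients mod 5)
The degree is now < 2, so this is the remainder. Hence a · b ≡ 2·x + 3 in F_5[x]/(f).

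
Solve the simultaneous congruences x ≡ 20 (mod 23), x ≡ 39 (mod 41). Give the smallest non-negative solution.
The moduli 23, 41 are pairwise coprime, so by the CRT there is a unique solution mod 23·41 = 943.
Solve by successive substitution. Start with x ≡ 20 (mod 23).
  Combine with x ≡ 39 (mod 41): write x = 20 + 23·t and require 20 + 23·t ≡ 39 (mod 41), i.e. 23·t ≡ 39 − 20 ≡ 19 (mod 41). Since 23^(−1) ≡ 25 (mod 41), t ≡ 25·19 ≡ 24 (mod 41). So x ≡ 20 + 23·24 = 572 (mod 943).
Unique solution in [0, 943): x = 572.

Final answer: x ≡ 572 (mod 943); the representative in [0, 943) is 572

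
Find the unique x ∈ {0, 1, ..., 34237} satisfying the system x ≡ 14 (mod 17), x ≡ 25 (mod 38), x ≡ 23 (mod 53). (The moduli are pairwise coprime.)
x ≡ 23661 (mod 34238); the representative in [0, 34238) is 23661

The moduli 17, 38, 53 are pairwise coprime, so by the CRT there is a unique solution mod 17·38·53 = 34238.
Solve by successive substitution. Start with x ≡ 14 (mod 17).
  Combine with x ≡ 25 (mod 38): write x = 14 + 17·t and require 14 + 17·t ≡ 25 (mod 38), i.e. 17·t ≡ 25 − 14 ≡ 11 (mod 38). Since 17^(−1) ≡ 9 (mod 38), t ≡ 9·11 ≡ 23 (mod 38). So x ≡ 14 + 17·23 = 405 (mod 646).
  Combine with x ≡ 23 (mod 53): write x = 405 + 646·t and require 405 + 646·t ≡ 23 (mod 53), i.e. 646·t ≡ 23 − 405 ≡ 42 (mod 53). Since 646^(−1) ≡ 16 (mod 53) (646 ≡ 10 (mod 53)), t ≡ 16·42 ≡ 36 (mod 53). So x ≡ 405 + 646·36 = 23661 (mod 34238).
Unique solution in [0, 34238): x = 23661.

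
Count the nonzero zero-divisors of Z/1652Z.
In Z/1652Z each nonzero element is either a unit (gcd with 1652 is 1) or a zero-divisor (gcd > 1). The number of units is φ(1652): factorise 1652 = 2^2 · 7 · 59, so φ(1652) = (2^2 − 2^1) · (7 − 1) · (59 − 1) = 2 · 6 · 58 = 696. The nonzero elements number 1652 − 1 = 1651. Hence the nonzero zero-divisors number 1651 − 696 = 955.

Final answer: Z/1652Z has 955 nonzero zero-divisors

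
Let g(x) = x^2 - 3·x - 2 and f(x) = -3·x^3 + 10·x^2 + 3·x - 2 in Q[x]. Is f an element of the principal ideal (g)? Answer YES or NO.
In Q[x] the ideal (g) consists of all multiples of g, so f ∈ (g) iff g | f, i.e. iff the remainder of f on division by g is 0. Divide f by g (g is monic, so eliminate the leading term of the running remainder at each step):
  leading term -3·x^3: subtract (-3·x)·g(x) = -3·x^3 + 9·x^2 + 6·x, leaving x^2 - 3·x - 2
  leading term x^2: subtract (1)·g(x) = x^2 - 3·x - 2, leaving 0
The remainder is 0, so f(x) = g(x) · h(x) with h(x) = 1 - 3·x. Hence g | f, i.e. f ∈ (g).

Final answer: YES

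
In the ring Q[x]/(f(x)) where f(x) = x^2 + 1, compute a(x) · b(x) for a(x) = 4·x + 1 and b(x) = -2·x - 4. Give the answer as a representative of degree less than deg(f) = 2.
First multiply in Q[x] without reducing: a · b = -8·x^2 - 18·x - 4. Now divide by f(x) = x^2 + 1, eliminating the leading term at each step:
  leading term -8·x^2: subtract (-8)·f(x) = -8·x^2 - 8, leaving 4 - 18·x
The degree is now < 2, so this is the remainder. Hence a · b ≡ 4 - 18·x in Q[x]/(f).

Final answer: a · b ≡ 4 - 18·x (mod f(x))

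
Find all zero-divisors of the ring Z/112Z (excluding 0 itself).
nonzero zero-divisors of Z/112Z = {2, 4, 6, 7, 8, 10, 12, 14, 16, 18, 20, 21, 22, 24, 26, 28, 30, 32, 34, 35, 36, 38, 40, 42, 44, 46, 48, 49, 50, 52, 54, 56, 58, 60, 62, 63, 64, 66, 68, 70, 72, 74, 76, 77, 78, 80, 82, 84, 86, 88, 90, 91, 92, 94, 96, 98, 100, 102, 104, 105, 106, 108, 110}

An element a ∈ Z/112Z (with a ≠ 0) is a zero-divisor iff gcd(a, 112) > 1 (because a is a unit precisely when gcd(a, n) = 1, and in Z/nZ every nonzero, non-unit element is a zero-divisor). Scan a = 1, ..., 111 and keep those with gcd(a, 112) > 1:
  gcd(2, 112) = 2, gcd(4, 112) = 4, gcd(6, 112) = 2, gcd(7, 112) = 7, gcd(8, 112) = 8, gcd(10, 112) = 2, gcd(12, 112) = 4, gcd(14, 112) = 14, gcd(16, 112) = 16, gcd(18, 112) = 2, gcd(20, 112) = 4, gcd(21, 112) = 7, gcd(22, 112) = 2, gcd(24, 112) = 8, gcd(26, 112) = 2, gcd(28, 112) = 28, gcd(30, 112) = 2, gcd(32, 112) = 16, gcd(34, 112) = 2, gcd(35, 112) = 7, gcd(36, 112) = 4, gcd(38, 112) = 2, gcd(40, 112) = 8, gcd(42, 112) = 14, gcd(44, 112) = 4, gcd(46, 112) = 2, gcd(48, 112) = 16, gcd(49, 112) = 7, gcd(50, 112) = 2, gcd(52, 112) = 4, gcd(54, 112) = 2, gcd(56, 112) = 56, gcd(58, 112) = 2, gcd(60, 112) = 4, gcd(62, 112) = 2, gcd(63, 112) = 7, gcd(64, 112) = 16, gcd(66, 112) = 2, gcd(68, 112) = 4, gcd(70, 112) = 14, gcd(72, 112) = 8, gcd(74, 112) = 2, gcd(76, 112) = 4, gcd(77, 112) = 7, gcd(78, 112) = 2, gcd(80, 112) = 16, gcd(82, 112) = 2, gcd(84, 112) = 28, gcd(86, 112) = 2, gcd(88, 112) = 8, gcd(90, 112) = 2, gcd(91, 112) = 7, gcd(92, 112) = 4, gcd(94, 112) = 2, gcd(96, 112) = 16, gcd(98, 112) = 14, gcd(100, 112) = 4, gcd(102, 112) = 2, gcd(104, 112) = 8, gcd(105, 112) = 7, gcd(106, 112) = 2, gcd(108, 112) = 4, gcd(110, 112) = 2.
All other a ∈ {1, ..., 111} have gcd(a, 112) = 1 and are units. So the nonzero zero-divisors are exactly the 63 values of a appearing in this scan.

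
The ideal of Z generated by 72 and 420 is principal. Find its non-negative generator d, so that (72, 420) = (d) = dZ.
In the PID Z, (a, b) is generated by gcd(a, b). Compute gcd(420, 72) with the extended Euclidean algorithm, tracking rows (r, s, t) with s·420 + t·72 = r:
  row A: (420, 1, 0)   [1·420 + 0·72 = 420]
  row B: (72, 0, 1)   [0·420 + 1·72 = 72]
  420 = 5·72 + 60   → row C = row A − 5·row B = (60, 1, −5)   [check: 1·420 − 5·72 = 60]
  72 = 1·60 + 12   → row D = row B − 1·row C = (12, −1, 6)   [check: −1·420 + 6·72 = 12]
  60 = 5·12 + 0   → remainder 0, stop. gcd = 12 (last nonzero row D).
So gcd(72, 420) = 12, with Bézout identity −1·420 + 6·72 = 12. Containment (⊇): the Bézout identity exhibits 12 as an element of (72, 420), giving (12) ⊆ (72, 420). Containment (⊆): since 12 | 72 and 12 | 420 (72 = 12·6, 420 = 12·35), every Z-linear combination of 72 and 420 is divisible by 12, so (72, 420) ⊆ (12). Therefore (72, 420) = (12), d = 12.

Final answer: (72, 420) = (12); d = 12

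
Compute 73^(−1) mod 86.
Apply the extended Euclidean algorithm to (86, 73), tracking rows (r, s, t) with s·86 + t·73 = r. Each division r_prev = q·r_cur + r_new produces the new row as (previous row) − q·(current row):
  row A: (86, 1, 0)   [1·86 + 0·73 = 86]
  row B: (73, 0, 1)   [0·86 + 1·73 = 73]
  86 = 1·73 + 13   → row C = row A − 1·row B = (13, 1, −1)   [check: 1·86 − 1·73 = 13]
  73 = 5·13 + 8   → row D = row B − 5·row C = (8, −5, 6)   [check: −5·86 + 6·73 = 8]
  13 = 1·8 + 5   → row E = row C − 1·row D = (5, 6, −7)   [check: 6·86 − 7·73 = 5]
  8 = 1·5 + 3   → row F = row D − 1·row E = (3, −11, 13)   [check: −11·86 + 13·73 = 3]
  5 = 1·3 + 2   → row G = row E − 1·row F = (2, 17, −20)   [check: 17·86 − 20·73 = 2]
  3 = 1·2 + 1   → row H = row F − 1·row G = (1, −28, 33)   [check: −28·86 + 33·73 = 1]
  2 = 2·1 + 0   → remainder 0, stop. gcd = 1 (last nonzero row H).
The gcd is 1, so 73 is invertible mod 86. The last nonzero row gives −28·86 + 33·73 = 1, so t = 33. So 73^(−1) ≡ 33 (mod 86). Verify: 73 · 33 = 2409 ≡ 1 (mod 86). ✓

Final answer: 73^(−1) ≡ 33 (mod 86)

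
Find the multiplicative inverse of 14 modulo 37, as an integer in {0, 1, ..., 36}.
14^(−1) ≡ 8 (mod 37)

Apply the extended Euclidean algorithm to (37, 14), tracking rows (r, s, t) with s·37 + t·14 = r. Each division r_prev = q·r_cur + r_new produces the new row as (previous row) − q·(current row):
  row A: (37, 1, 0)   [1·37 + 0·14 = 37]
  row B: (14, 0, 1)   [0·37 + 1·14 = 14]
  37 = 2·14 + 9   → row C = row A − 2·row B = (9, 1, −2)   [check: 1·37 − 2·14 = 9]
  14 = 1·9 + 5   → row D = row B − 1·row C = (5, −1, 3)   [check: −1·37 + 3·14 = 5]
  9 = 1·5 + 4   → row E = row C − 1·row D = (4, 2, −5)   [check: 2·37 − 5·14 = 4]
  5 = 1·4 + 1   → row F = row D − 1·row E = (1, −3, 8)   [check: −3·37 + 8·14 = 1]
  4 = 4·1 + 0   → remainder 0, stop. gcd = 1 (last nonzero row F).
The gcd is 1, so 14 is invertible mod 37. The last nonzero row gives −3·37 + 8·14 = 1, so t = 8. So 14^(−1) ≡ 8 (mod 37). Verify: 14 · 8 = 112 ≡ 1 (mod 37). ✓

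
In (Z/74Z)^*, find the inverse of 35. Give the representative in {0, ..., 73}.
35^(−1) ≡ 55 (mod 74)

Apply the extended Euclidean algorithm to (74, 35), tracking rows (r, s, t) with s·74 + t·35 = r. Each division r_prev = q·r_cur + r_new produces the new row as (previous row) − q·(current row):
  row A: (74, 1, 0)   [1·74 + 0·35 = 74]
  row B: (35, 0, 1)   [0·74 + 1·35 = 35]
  74 = 2·35 + 4   → row C = row A − 2·row B = (4, 1, −2)   [check: 1·74 − 2·35 = 4]
  35 = 8·4 + 3   → row D = row B − 8·row C = (3, −8, 17)   [check: −8·74 + 17·35 = 3]
  4 = 1·3 + 1   → row E = row C − 1·row D = (1, 9, −19)   [check: 9·74 − 19·35 = 1]
  3 = 3·1 + 0   → remainder 0, stop. gcd = 1 (last nonzero row E).
The gcd is 1, so 35 is invertible mod 74. The last nonzero row gives 9·74 − 19·35 = 1, so t = −19. So 35^(−1) ≡ −19 ≡ 55 (mod 74). Verify: 35 · 55 = 1925 ≡ 1 (mod 74). ✓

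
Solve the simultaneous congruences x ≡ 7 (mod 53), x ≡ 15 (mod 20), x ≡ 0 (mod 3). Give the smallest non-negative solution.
x ≡ 855 (mod 3180); the representative in [0, 3180) is 855

The moduli 53, 20, 3 are pairwise coprime, so by the CRT there is a unique solution mod 53·20·3 = 3180.
Solve by successive substitution. Start with x ≡ 7 (mod 53).
  Combine with x ≡ 15 (mod 20): write x = 7 + 53·t and require 7 + 53·t ≡ 15 (mod 20), i.e. 53·t ≡ 15 − 7 ≡ 8 (mod 20). Since 53^(−1) ≡ 17 (mod 20) (53 ≡ 13 (mod 20)), t ≡ 17·8 ≡ 16 (mod 20). So x ≡ 7 + 53·16 = 855 (mod 1060).
  Combine with x ≡ 0 (mod 3): write x = 855 + 1060·t and require 855 + 1060·t ≡ 0 (mod 3), i.e. 1060·t ≡ 0 − 855 ≡ 0 (mod 3). Since 1060^(−1) ≡ 1 (mod 3) (1060 ≡ 1 (mod 3)), t ≡ 1·0 ≡ 0 (mod 3). So x ≡ 855 + 1060·0 = 855 (mod 3180).
Unique solution in [0, 3180): x = 855.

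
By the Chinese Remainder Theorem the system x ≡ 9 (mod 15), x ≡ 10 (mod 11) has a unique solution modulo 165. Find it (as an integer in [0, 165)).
The moduli 15, 11 are pairwise coprime, so by the CRT there is a unique solution mod 15·11 = 165.
Solve by successive substitution. Start with x ≡ 9 (mod 15).
  Combine with x ≡ 10 (mod 11): write x = 9 + 15·t and require 9 + 15·t ≡ 10 (mod 11), i.e. 15·t ≡ 10 − 9 ≡ 1 (mod 11). Since 15^(−1) ≡ 3 (mod 11) (15 ≡ 4 (mod 11)), t ≡ 3·1 ≡ 3 (mod 11). So x ≡ 9 + 15·3 = 54 (mod 165).
Unique solution in [0, 165): x = 54.

Final answer: x ≡ 54 (mod 165); the representative in [0, 165) is 54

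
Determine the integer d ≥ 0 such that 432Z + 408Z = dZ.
In the PID Z, (a, b) is generated by gcd(a, b). Compute gcd(432, 408) with the extended Euclidean algorithm, tracking rows (r, s, t) with s·432 + t·408 = r:
  row A: (432, 1, 0)   [1·432 + 0·408 = 432]
  row B: (408, 0, 1)   [0·432 + 1·408 = 408]
  432 = 1·408 + 24   → row C = row A − 1·row B = (24, 1, −1)   [check: 1·432 − 1·408 = 24]
  408 = 17·24 + 0   → remainder 0, stop. gcd = 24 (last nonzero row C).
So gcd(432, 408) = 24, with Bézout identity 1·432 − 1·408 = 24. Containment (⊇): the Bézout identity exhibits 24 as an element of (432, 408), giving (24) ⊆ (432, 408). Containment (⊆): since 24 | 432 and 24 | 408 (432 = 24·18, 408 = 24·17), every Z-linear combination of 432 and 408 is divisible by 24, so (432, 408) ⊆ (24). Therefore (432, 408) = (24), d = 24.

Final answer: (432, 408) = (24); d = 24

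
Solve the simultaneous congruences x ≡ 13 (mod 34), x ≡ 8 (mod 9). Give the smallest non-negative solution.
x ≡ 251 (mod 306); the representative in [0, 306) is 251

The moduli 34, 9 are pairwise coprime, so by the CRT there is a unique solution mod 34·9 = 306.
Solve by successive substitution. Start with x ≡ 13 (mod 34).
  Combine with x ≡ 8 (mod 9): write x = 13 + 34·t and require 13 + 34·t ≡ 8 (mod 9), i.e. 34·t ≡ 8 − 13 ≡ 4 (mod 9). Since 34^(−1) ≡ 4 (mod 9) (34 ≡ 7 (mod 9)), t ≡ 4·4 ≡ 7 (mod 9). So x ≡ 13 + 34·7 = 251 (mod 306).
Unique solution in [0, 306): x = 251.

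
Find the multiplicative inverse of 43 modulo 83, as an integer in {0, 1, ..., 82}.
43^(−1) ≡ 56 (mod 83)

Apply the extended Euclidean algorithm to (83, 43), tracking rows (r, s, t) with s·83 + t·43 = r. Each division r_prev = q·r_cur + r_new produces the new row as (previous row) − q·(current row):
  row A: (83, 1, 0)   [1·83 + 0·43 = 83]
  row B: (43, 0, 1)   [0·83 + 1·43 = 43]
  83 = 1·43 + 40   → row C = row A − 1·row B = (40, 1, −1)   [check: 1·83 − 1·43 = 40]
  43 = 1·40 + 3   → row D = row B − 1·row C = (3, −1, 2)   [check: −1·83 + 2·43 = 3]
  40 = 13·3 + 1   → row E = row C − 13·row D = (1, 14, −27)   [check: 14·83 − 27·43 = 1]
  3 = 3·1 + 0   → remainder 0, stop. gcd = 1 (last nonzero row E).
The gcd is 1, so 43 is invertible mod 83. The last nonzero row gives 14·83 − 27·43 = 1, so t = −27. So 43^(−1) ≡ −27 ≡ 56 (mod 83). Verify: 43 · 56 = 2408 ≡ 1 (mod 83). ✓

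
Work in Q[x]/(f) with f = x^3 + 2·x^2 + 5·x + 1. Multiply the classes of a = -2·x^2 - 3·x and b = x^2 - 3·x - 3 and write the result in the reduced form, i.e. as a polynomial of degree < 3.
First multiply in Q[x] without reducing: a · b = -2·x^4 + 3·x^3 + 15·x^2 + 9·x. Now divide by f(x) = x^3 + 2·x^2 + 5·x + 1, eliminating the leading term at each step:
  leading term -2·x^4: subtract (-2·x)·f(x) = -2·x^4 - 4·x^3 - 10·x^2 - 2·x, leaving 7·x^3 + 25·x^2 + 11·x
  leading term 7·x^3: subtract (7)·f(x) = 7·x^3 + 14·x^2 + 35·x + 7, leaving 11·x^2 - 24·x - 7
The degree is now < 3, so this is the remainder. Hence a · b ≡ 11·x^2 - 24·x - 7 in Q[x]/(f).

Final answer: a · b ≡ 11·x^2 - 24·x - 7 (mod f(x))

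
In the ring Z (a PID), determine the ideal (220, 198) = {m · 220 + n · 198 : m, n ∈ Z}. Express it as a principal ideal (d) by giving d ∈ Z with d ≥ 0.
(220, 198) = (22); d = 22

In the PID Z, (a, b) is generated by gcd(a, b). Compute gcd(220, 198) with the extended Euclidean algorithm, tracking rows (r, s, t) with s·220 + t·198 = r:
  row A: (220, 1, 0)   [1·220 + 0·198 = 220]
  row B: (198, 0, 1)   [0·220 + 1·198 = 198]
  220 = 1·198 + 22   → row C = row A − 1·row B = (22, 1, −1)   [check: 1·220 − 1·198 = 22]
  198 = 9·22 + 0   → remainder 0, stop. gcd = 22 (last nonzero row C).
So gcd(220, 198) = 22, with Bézout identity 1·220 − 1·198 = 22. Containment (⊇): the Bézout identity exhibits 22 as an element of (220, 198), giving (22) ⊆ (220, 198). Containment (⊆): since 22 | 220 and 22 | 198 (220 = 22·10, 198 = 22·9), every Z-linear combination of 220 and 198 is divisible by 22, so (220, 198) ⊆ (22). Therefore (220, 198) = (22), d = 22.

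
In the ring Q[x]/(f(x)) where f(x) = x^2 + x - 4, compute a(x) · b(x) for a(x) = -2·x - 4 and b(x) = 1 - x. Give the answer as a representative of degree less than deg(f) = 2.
First multiply in Q[x] without reducing: a · b = 2·x^2 + 2·x - 4. Now divide by f(x) = x^2 + x - 4, eliminating the leading term at each step:
  leading term 2·x^2: subtract (2)·f(x) = 2·x^2 + 2·x - 8, leaving 4
The degree is now < 2, so this is the remainder. Hence a · b ≡ 4 in Q[x]/(f).

Final answer: a · b ≡ 4 (mod f(x))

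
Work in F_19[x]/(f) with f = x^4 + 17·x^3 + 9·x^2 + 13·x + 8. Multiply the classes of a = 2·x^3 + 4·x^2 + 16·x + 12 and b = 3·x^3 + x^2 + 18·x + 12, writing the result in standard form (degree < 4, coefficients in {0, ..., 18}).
Multiply as integer polynomials: a · b = 6·x^6 + 14·x^5 + 88·x^4 + 148·x^3 + 348·x^2 + 408·x + 144. Reducing coefficients mod 19: a · b ≡ 6·x^6 + 14·x^5 + 12·x^4 + 15·x^3 + 6·x^2 + 9·x + 11. Now divide by f(x) = x^4 + 17·x^3 + 9·x^2 + 13·x + 8 in F_19[x], eliminating the leading term at each step:
  leading term 6·x^6: subtract (6·x^2)·f(x) = 6·x^6 + 7·x^5 + 16·x^4 + 2·x^3 + 10·x^2, leaving 7·x^5 + 15·x^4 + 13·x^3 + 15·x^2 + 9·x + 11 (coefficients mod 19)
  leading term 7·x^5: subtract (7·x)·f(x) = 7·x^5 + 5·x^4 + 6·x^3 + 15·x^2 + 18·x, leaving 10·x^4 + 7·x^3 + 10·x + 11 (coefficients mod 19)
  leading term 10·x^4: subtract (10)·f(x) = 10·x^4 + 18·x^3 + 14·x^2 + 16·x + 4, leaving 8·x^3 + 5·x^2 + 13·x + 7 (coefficients mod 19)
The degree is now < 4, so this is the remainder. Hence a · b ≡ 8·x^3 + 5·x^2 + 13·x + 7 in F_19[x]/(f).

Final answer: a · b ≡ 8·x^3 + 5·x^2 + 13·x + 7 (mod f(x))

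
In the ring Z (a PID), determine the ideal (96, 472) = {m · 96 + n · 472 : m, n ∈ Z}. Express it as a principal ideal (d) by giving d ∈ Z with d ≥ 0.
(96, 472) = (8); d = 8

In the PID Z, (a, b) is generated by gcd(a, b). Compute gcd(472, 96) with the extended Euclidean algorithm, tracking rows (r, s, t) with s·472 + t·96 = r:
  row A: (472, 1, 0)   [1·472 + 0·96 = 472]
  row B: (96, 0, 1)   [0·472 + 1·96 = 96]
  472 = 4·96 + 88   → row C = row A − 4·row B = (88, 1, −4)   [check: 1·472 − 4·96 = 88]
  96 = 1·88 + 8   → row D = row B − 1·row C = (8, −1, 5)   [check: −1·472 + 5·96 = 8]
  88 = 11·8 + 0   → remainder 0, stop. gcd = 8 (last nonzero row D).
So gcd(96, 472) = 8, with Bézout identity −1·472 + 5·96 = 8. Containment (⊇): the Bézout identity exhibits 8 as an element of (96, 472), giving (8) ⊆ (96, 472). Containment (⊆): since 8 | 96 and 8 | 472 (96 = 8·12, 472 = 8·59), every Z-linear combination of 96 and 472 is divisible by 8, so (96, 472) ⊆ (8). Therefore (96, 472) = (8), d = 8.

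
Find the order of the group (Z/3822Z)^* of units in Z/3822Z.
|(Z/3822Z)^*| = 1008

(Z/3822Z)^* consists of the classes a with gcd(a, 3822) = 1, so its order is φ(3822). φ is multiplicative, with φ(p^e) = p^e − p^(e−1). Factorise 3822 = 2 · 3 · 7^2 · 13. Then
  φ(3822) = (2 − 1) · (3 − 1) · (7^2 − 7^1) · (13 − 1) = 1 · 2 · 42 · 12 = 1008.
Thus |(Z/3822Z)^*| = 1008.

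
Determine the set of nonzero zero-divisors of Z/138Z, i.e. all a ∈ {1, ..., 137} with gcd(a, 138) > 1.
nonzero zero-divisors of Z/138Z = {2, 3, 4, 6, 8, 9, 10, 12, 14, 15, 16, 18, 20, 21, 22, 23, 24, 26, 27, 28, 30, 32, 33, 34, 36, 38, 39, 40, 42, 44, 45, 46, 48, 50, 51, 52, 54, 56, 57, 58, 60, 62, 63, 64, 66, 68, 69, 70, 72, 74, 75, 76, 78, 80, 81, 82, 84, 86, 87, 88, 90, 92, 93, 94, 96, 98, 99, 100, 102, 104, 105, 106, 108, 110, 111, 112, 114, 115, 116, 117, 118, 120, 122, 123, 124, 126, 128, 129, 130, 132, 134, 135, 136}

An element a ∈ Z/138Z (with a ≠ 0) is a zero-divisor iff gcd(a, 138) > 1 (because a is a unit precisely when gcd(a, n) = 1, and in Z/nZ every nonzero, non-unit element is a zero-divisor). Scan a = 1, ..., 137 and keep those with gcd(a, 138) > 1:
  gcd(2, 138) = 2, gcd(3, 138) = 3, gcd(4, 138) = 2, gcd(6, 138) = 6, gcd(8, 138) = 2, gcd(9, 138) = 3, gcd(10, 138) = 2, gcd(12, 138) = 6, gcd(14, 138) = 2, gcd(15, 138) = 3, gcd(16, 138) = 2, gcd(18, 138) = 6, gcd(20, 138) = 2, gcd(21, 138) = 3, gcd(22, 138) = 2, gcd(23, 138) = 23, gcd(24, 138) = 6, gcd(26, 138) = 2, gcd(27, 138) = 3, gcd(28, 138) = 2, gcd(30, 138) = 6, gcd(32, 138) = 2, gcd(33, 138) = 3, gcd(34, 138) = 2, gcd(36, 138) = 6, gcd(38, 138) = 2, gcd(39, 138) = 3, gcd(40, 138) = 2, gcd(42, 138) = 6, gcd(44, 138) = 2, gcd(45, 138) = 3, gcd(46, 138) = 46, gcd(48, 138) = 6, gcd(50, 138) = 2, gcd(51, 138) = 3, gcd(52, 138) = 2, gcd(54, 138) = 6, gcd(56, 138) = 2, gcd(57, 138) = 3, gcd(58, 138) = 2, gcd(60, 138) = 6, gcd(62, 138) = 2, gcd(63, 138) = 3, gcd(64, 138) = 2, gcd(66, 138) = 6, gcd(68, 138) = 2, gcd(69, 138) = 69, gcd(70, 138) = 2, gcd(72, 138) = 6, gcd(74, 138) = 2, gcd(75, 138) = 3, gcd(76, 138) = 2, gcd(78, 138) = 6, gcd(80, 138) = 2, gcd(81, 138) = 3, gcd(82, 138) = 2, gcd(84, 138) = 6, gcd(86, 138) = 2, gcd(87, 138) = 3, gcd(88, 138) = 2, gcd(90, 138) = 6, gcd(92, 138) = 46, gcd(93, 138) = 3, gcd(94, 138) = 2, gcd(96, 138) = 6, gcd(98, 138) = 2, gcd(99, 138) = 3, gcd(100, 138) = 2, gcd(102, 138) = 6, gcd(104, 138) = 2, gcd(105, 138) = 3, gcd(106, 138) = 2, gcd(108, 138) = 6, gcd(110, 138) = 2, gcd(111, 138) = 3, gcd(112, 138) = 2, gcd(114, 138) = 6, gcd(115, 138) = 23, gcd(116, 138) = 2, gcd(117, 138) = 3, gcd(118, 138) = 2, gcd(120, 138) = 6, gcd(122, 138) = 2, gcd(123, 138) = 3, gcd(124, 138) = 2, gcd(126, 138) = 6, gcd(128, 138) = 2, gcd(129, 138) = 3, gcd(130, 138) = 2, gcd(132, 138) = 6, gcd(134, 138) = 2, gcd(135, 138) = 3, gcd(136, 138) = 2.
All other a ∈ {1, ..., 137} have gcd(a, 138) = 1 and are units. So the nonzero zero-divisors are exactly the 93 values of a appearing in this scan.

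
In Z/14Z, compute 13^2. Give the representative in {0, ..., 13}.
Use repeated squaring. Binary(2) = 10. Walk through the bits of the exponent 2 left-to-right: at each bit after the leading one, square the running value, then multiply by 13 if the bit is 1 (always reducing mod 14):
  bit 1 = 1 (leading): start with 13.
  bit 2 = 0: square 13^2 = 169 ≡ 1 (mod 14).
Final value: 13^2 ≡ 1 (mod 14).

Final answer: 1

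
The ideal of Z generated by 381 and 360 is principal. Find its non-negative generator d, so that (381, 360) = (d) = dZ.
In the PID Z, (a, b) is generated by gcd(a, b). Compute gcd(381, 360) with the extended Euclidean algorithm, tracking rows (r, s, t) with s·381 + t·360 = r:
  row A: (381, 1, 0)   [1·381 + 0·360 = 381]
  row B: (360, 0, 1)   [0·381 + 1·360 = 360]
  381 = 1·360 + 21   → row C = row A − 1·row B = (21, 1, −1)   [check: 1·381 − 1·360 = 21]
  360 = 17·21 + 3   → row D = row B − 17·row C = (3, −17, 18)   [check: −17·381 + 18·360 = 3]
  21 = 7·3 + 0   → remainder 0, stop. gcd = 3 (last nonzero row D).
So gcd(381, 360) = 3, with Bézout identity −17·381 + 18·360 = 3. Containment (⊇): the Bézout identity exhibits 3 as an element of (381, 360), giving (3) ⊆ (381, 360). Containment (⊆): since 3 | 381 and 3 | 360 (381 = 3·127, 360 = 3·120), every Z-linear combination of 381 and 360 is divisible by 3, so (381, 360) ⊆ (3). Therefore (381, 360) = (3), d = 3.

Final answer: (381, 360) = (3); d = 3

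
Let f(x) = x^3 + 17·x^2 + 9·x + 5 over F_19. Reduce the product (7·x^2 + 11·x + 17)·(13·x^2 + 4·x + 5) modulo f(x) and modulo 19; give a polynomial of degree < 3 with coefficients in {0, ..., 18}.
Multiply as integer polynomials: a · b = 91·x^4 + 171·x^3 + 300·x^2 + 123·x + 85. Reducing coefficients mod 19: a · b ≡ 15·x^4 + 15·x^2 + 9·x + 9. Now divide by f(x) = x^3 + 17·x^2 + 9·x + 5 in F_19[x], eliminating the leading term at each step:
  leading term 15·x^4: subtract (15·x)·f(x) = 15·x^4 + 8·x^3 + 2·x^2 + 18·x, leaving 11·x^3 + 13·x^2 + 10·x + 9 (coefficients mod 19)
  leading term 11·x^3: subtract (11)·f(x) = 11·x^3 + 16·x^2 + 4·x + 17, leaving 16·x^2 + 6·x + 11 (coefficients mod 19)
The degree is now < 3, so this is the remainder. Hence a · b ≡ 16·x^2 + 6·x + 11 in F_19[x]/(f).

Final answer: a · b ≡ 16·x^2 + 6·x + 11 (mod f(x))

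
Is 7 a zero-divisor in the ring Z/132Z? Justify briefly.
NO

gcd(7, 132) = 1, so 7 is a unit in Z/132Z (it has a multiplicative inverse). A unit cannot be a zero-divisor: if 7·b ≡ 0 then multiplying both sides by 7^(−1) gives b ≡ 0. So 7 is not a zero-divisor.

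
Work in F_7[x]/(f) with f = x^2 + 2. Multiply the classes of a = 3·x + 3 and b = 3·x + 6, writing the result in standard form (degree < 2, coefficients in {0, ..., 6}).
a · b ≡ 6·x (mod f(x))

Multiply as integer polynomials: a · b = 9·x^2 + 27·x + 18. Reducing coefficients mod 7: a · b ≡ 2·x^2 + 6·x + 4. Now divide by f(x) = x^2 + 2 in F_7[x], eliminating the leading term at each step:
  leading term 2·x^2: subtract (2)·f(x) = 2·x^2 + 4, leaving 6·x (coefficients mod 7)
The degree is now < 2, so this is the remainder. Hence a · b ≡ 6·x in F_7[x]/(f).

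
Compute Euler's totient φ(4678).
φ(4678) = 2338

φ is multiplicative, with φ(p^e) = p^e − p^(e−1). Factorise 4678 = 2 · 2339. Then
  φ(4678) = (2 − 1) · (2339 − 1) = 1 · 2338 = 2338.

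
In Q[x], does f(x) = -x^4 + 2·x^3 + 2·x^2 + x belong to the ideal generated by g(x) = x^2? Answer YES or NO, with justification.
NO

In Q[x] the ideal (g) consists of all multiples of g, so f ∈ (g) iff g | f, i.e. iff the remainder of f on division by g is 0. Divide f by g (g is monic, so eliminate the leading term of the running remainder at each step):
  leading term -x^4: subtract (-x^2)·g(x) = -x^4, leaving 2·x^3 + 2·x^2 + x
  leading term 2·x^3: subtract (2·x)·g(x) = 2·x^3, leaving 2·x^2 + x
  leading term 2·x^2: subtract (2)·g(x) = 2·x^2, leaving x
The remainder r(x) = x ≠ 0 (and deg r < deg g), so g ∤ f, i.e. f ∉ (g).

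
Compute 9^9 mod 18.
9

Use repeated squaring. Binary(9) = 1001. Walk through the bits of the exponent 9 left-to-right: at each bit after the leading one, square the running value, then multiply by 9 if the bit is 1 (always reducing mod 18):
  bit 1 = 1 (leading): start with 9.
  bit 2 = 0: square 9^2 = 81 ≡ 9 (mod 18).
  bit 3 = 0: square 9^2 = 81 ≡ 9 (mod 18).
  bit 4 = 1: square 9^2 = 81 ≡ 9; bit is 1, so multiply 9·9 = 81 ≡ 9 (mod 18).
Final value: 9^9 ≡ 9 (mod 18).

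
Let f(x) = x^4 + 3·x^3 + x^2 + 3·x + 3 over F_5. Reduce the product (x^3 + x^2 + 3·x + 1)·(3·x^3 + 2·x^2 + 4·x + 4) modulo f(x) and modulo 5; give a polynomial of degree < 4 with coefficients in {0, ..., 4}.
a · b ≡ 2·x^2 + x + 2 (mod f(x))

Multiply as integer polynomials: a · b = 3·x^6 + 5·x^5 + 15·x^4 + 17·x^3 + 18·x^2 + 16·x + 4. Reducing coefficients mod 5: a · b ≡ 3·x^6 + 2·x^3 + 3·x^2 + x + 4. Now divide by f(x) = x^4 + 3·x^3 + x^2 + 3·x + 3 in F_5[x], eliminating the leading term at each step:
  leading term 3·x^6: subtract (3·x^2)·f(x) = 3·x^6 + 4·x^5 + 3·x^4 + 4·x^3 + 4·x^2, leaving x^5 + 2·x^4 + 3·x^3 + 4·x^2 + x + 4 (coefficients mod 5)
  leading term x^5: subtract (x)·f(x) = x^5 + 3·x^4 + x^3 + 3·x^2 + 3·x, leaving 4·x^4 + 2·x^3 + x^2 + 3·x + 4 (coefficients mod 5)
  leading term 4·x^4: subtract (4)·f(x) = 4·x^4 + 2·x^3 + 4·x^2 + 2·x + 2, leaving 2·x^2 + x + 2 (coefficients mod 5)
The degree is now < 4, so this is the remainder. Hence a · b ≡ 2·x^2 + x + 2 in F_5[x]/(f).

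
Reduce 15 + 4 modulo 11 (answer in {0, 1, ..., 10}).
Reduce the summands first: 15 ≡ 4 (mod 11), so 15 + 4 ≡ 4 + 4 (mod 11). 4 + 4 = 8; 8 = 0·11 + 8, so (15 + 4) mod 11 = 8.

Final answer: 8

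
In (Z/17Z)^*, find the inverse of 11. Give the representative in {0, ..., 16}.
Apply the extended Euclidean algorithm to (17, 11), tracking rows (r, s, t) with s·17 + t·11 = r. Each division r_prev = q·r_cur + r_new produces the new row as (previous row) − q·(current row):
  row A: (17, 1, 0)   [1·17 + 0·11 = 17]
  row B: (11, 0, 1)   [0·17 + 1·11 = 11]
  17 = 1·11 + 6   → row C = row A − 1·row B = (6, 1, −1)   [check: 1·17 − 1·11 = 6]
  11 = 1·6 + 5   → row D = row B − 1·row C = (5, −1, 2)   [check: −1·17 + 2·11 = 5]
  6 = 1·5 + 1   → row E = row C − 1·row D = (1, 2, −3)   [check: 2·17 − 3·11 = 1]
  5 = 5·1 + 0   → remainder 0, stop. gcd = 1 (last nonzero row E).
The gcd is 1, so 11 is invertible mod 17. The last nonzero row gives 2·17 − 3·11 = 1, so t = −3. So 11^(−1) ≡ −3 ≡ 14 (mod 17). Verify: 11 · 14 = 154 ≡ 1 (mod 17). ✓

Final answer: 11^(−1) ≡ 14 (mod 17)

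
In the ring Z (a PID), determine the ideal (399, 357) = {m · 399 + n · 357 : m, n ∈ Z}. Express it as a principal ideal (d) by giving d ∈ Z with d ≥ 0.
In the PID Z, (a, b) is generated by gcd(a, b). Compute gcd(399, 357) with the extended Euclidean algorithm, tracking rows (r, s, t) with s·399 + t·357 = r:
  row A: (399, 1, 0)   [1·399 + 0·357 = 399]
  row B: (357, 0, 1)   [0·399 + 1·357 = 357]
  399 = 1·357 + 42   → row C = row A − 1·row B = (42, 1, −1)   [check: 1·399 − 1·357 = 42]
  357 = 8·42 + 21   → row D = row B − 8·row C = (21, −8, 9)   [check: −8·399 + 9·357 = 21]
  42 = 2·21 + 0   → remainder 0, stop. gcd = 21 (last nonzero row D).
So gcd(399, 357) = 21, with Bézout identity −8·399 + 9·357 = 21. Containment (⊇): the Bézout identity exhibits 21 as an element of (399, 357), giving (21) ⊆ (399, 357). Containment (⊆): since 21 | 399 and 21 | 357 (399 = 21·19, 357 = 21·17), every Z-linear combination of 399 and 357 is divisible by 21, so (399, 357) ⊆ (21). Therefore (399, 357) = (21), d = 21.

Final answer: (399, 357) = (21); d = 21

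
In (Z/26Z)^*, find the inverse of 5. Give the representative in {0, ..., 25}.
Apply the extended Euclidean algorithm to (26, 5), tracking rows (r, s, t) with s·26 + t·5 = r. Each division r_prev = q·r_cur + r_new produces the new row as (previous row) − q·(current row):
  row A: (26, 1, 0)   [1·26 + 0·5 = 26]
  row B: (5, 0, 1)   [0·26 + 1·5 = 5]
  26 = 5·5 + 1   → row C = row A − 5·row B = (1, 1, −5)   [check: 1·26 − 5·5 = 1]
  5 = 5·1 + 0   → remainder 0, stop. gcd = 1 (last nonzero row C).
The gcd is 1, so 5 is invertible mod 26. The last nonzero row gives 1·26 − 5·5 = 1, so t = −5. So 5^(−1) ≡ −5 ≡ 21 (mod 26). Verify: 5 · 21 = 105 ≡ 1 (mod 26). ✓

Final answer: 5^(−1) ≡ 21 (mod 26)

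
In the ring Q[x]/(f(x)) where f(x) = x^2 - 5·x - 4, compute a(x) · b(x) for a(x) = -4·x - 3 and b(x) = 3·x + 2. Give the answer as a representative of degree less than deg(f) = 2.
a · b ≡ -77·x - 54 (mod f(x))

First multiply in Q[x] without reducing: a · b = -12·x^2 - 17·x - 6. Now divide by f(x) = x^2 - 5·x - 4, eliminating the leading term at each step:
  leading term -12·x^2: subtract (-12)·f(x) = -12·x^2 + 60·x + 48, leaving -77·x - 54
The degree is now < 2, so this is the remainder. Hence a · b ≡ -77·x - 54 in Q[x]/(f).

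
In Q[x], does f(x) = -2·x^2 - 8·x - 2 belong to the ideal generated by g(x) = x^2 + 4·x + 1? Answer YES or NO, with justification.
YES

In Q[x] the ideal (g) consists of all multiples of g, so f ∈ (g) iff g | f, i.e. iff the remainder of f on division by g is 0. Divide f by g (g is monic, so eliminate the leading term of the running remainder at each step):
  leading term -2·x^2: subtract (-2)·g(x) = -2·x^2 - 8·x - 2, leaving 0
The remainder is 0, so f(x) = g(x) · h(x) with h(x) = -2. Hence g | f, i.e. f ∈ (g).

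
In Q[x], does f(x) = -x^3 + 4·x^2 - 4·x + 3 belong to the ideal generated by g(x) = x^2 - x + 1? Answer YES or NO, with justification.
YES

In Q[x] the ideal (g) consists of all multiples of g, so f ∈ (g) iff g | f, i.e. iff the remainder of f on division by g is 0. Divide f by g (g is monic, so eliminate the leading term of the running remainder at each step):
  leading term -x^3: subtract (-x)·g(x) = -x^3 + x^2 - x, leaving 3·x^2 - 3·x + 3
  leading term 3·x^2: subtract (3)·g(x) = 3·x^2 - 3·x + 3, leaving 0
The remainder is 0, so f(x) = g(x) · h(x) with h(x) = 3 - x. Hence g | f, i.e. f ∈ (g).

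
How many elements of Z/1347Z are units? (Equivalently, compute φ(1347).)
An element a ∈ Z/1347Z is a unit iff gcd(a, 1347) = 1, so the number of units is φ(1347). φ is multiplicative, with φ(p^e) = p^e − p^(e−1). Factorise 1347 = 3 · 449. Then
  φ(1347) = (3 − 1) · (449 − 1) = 2 · 448 = 896.

Final answer: Z/1347Z has φ(1347) = 896 units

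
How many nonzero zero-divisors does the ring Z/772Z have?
Z/772Z has 387 nonzero zero-divisors

In Z/772Z each nonzero element is either a unit (gcd with 772 is 1) or a zero-divisor (gcd > 1). The number of units is φ(772): factorise 772 = 2^2 · 193, so φ(772) = (2^2 − 2^1) · (193 − 1) = 2 · 192 = 384. The nonzero elements number 772 − 1 = 771. Hence the nonzero zero-divisors number 771 − 384 = 387.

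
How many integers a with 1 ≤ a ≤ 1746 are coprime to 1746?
576

The number of a ∈ {1, ..., 1746} with gcd(a, 1746) = 1 is by definition Euler's totient φ(1746). φ is multiplicative, with φ(p^e) = p^e − p^(e−1). Factorise 1746 = 2 · 3^2 · 97. Then
  φ(1746) = (2 − 1) · (3^2 − 3^1) · (97 − 1) = 1 · 6 · 96 = 576.
So there are 576 such integers.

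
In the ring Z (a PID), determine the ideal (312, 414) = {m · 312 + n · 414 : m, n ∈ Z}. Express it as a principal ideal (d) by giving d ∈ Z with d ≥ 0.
(312, 414) = (6); d = 6

In the PID Z, (a, b) is generated by gcd(a, b). Compute gcd(414, 312) with the extended Euclidean algorithm, tracking rows (r, s, t) with s·414 + t·312 = r:
  row A: (414, 1, 0)   [1·414 + 0·312 = 414]
  row B: (312, 0, 1)   [0·414 + 1·312 = 312]
  414 = 1·312 + 102   → row C = row A − 1·row B = (102, 1, −1)   [check: 1·414 − 1·312 = 102]
  312 = 3·102 + 6   → row D = row B − 3·row C = (6, −3, 4)   [check: −3·414 + 4·312 = 6]
  102 = 17·6 + 0   → remainder 0, stop. gcd = 6 (last nonzero row D).
So gcd(312, 414) = 6, with Bézout identity −3·414 + 4·312 = 6. Containment (⊇): the Bézout identity exhibits 6 as an element of (312, 414), giving (6) ⊆ (312, 414). Containment (⊆): since 6 | 312 and 6 | 414 (312 = 6·52, 414 = 6·69), every Z-linear combination of 312 and 414 is divisible by 6, so (312, 414) ⊆ (6). Therefore (312, 414) = (6), d = 6.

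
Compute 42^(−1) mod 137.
Apply the extended Euclidean algorithm to (137, 42), tracking rows (r, s, t) with s·137 + t·42 = r. Each division r_prev = q·r_cur + r_new produces the new row as (previous row) − q·(current row):
  row A: (137, 1, 0)   [1·137 + 0·42 = 137]
  row B: (42, 0, 1)   [0·137 + 1·42 = 42]
  137 = 3·42 + 11   → row C = row A − 3·row B = (11, 1, −3)   [check: 1·137 − 3·42 = 11]
  42 = 3·11 + 9   → row D = row B − 3·row C = (9, −3, 10)   [check: −3·137 + 10·42 = 9]
  11 = 1·9 + 2   → row E = row C − 1·row D = (2, 4, −13)   [check: 4·137 − 13·42 = 2]
  9 = 4·2 + 1   → row F = row D − 4·row E = (1, −19, 62)   [check: −19·137 + 62·42 = 1]
  2 = 2·1 + 0   → remainder 0, stop. gcd = 1 (last nonzero row F).
The gcd is 1, so 42 is invertible mod 137. The last nonzero row gives −19·137 + 62·42 = 1, so t = 62. So 42^(−1) ≡ 62 (mod 137). Verify: 42 · 62 = 2604 ≡ 1 (mod 137). ✓

Final answer: 42^(−1) ≡ 62 (mod 137)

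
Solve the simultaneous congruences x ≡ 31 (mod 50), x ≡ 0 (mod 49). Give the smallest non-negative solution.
x ≡ 931 (mod 2450); the representative in [0, 2450) is 931

The moduli 50, 49 are pairwise coprime, so by the CRT there is a unique solution mod 50·49 = 2450.
Solve by successive substitution. Start with x ≡ 31 (mod 50).
  Combine with x ≡ 0 (mod 49): write x = 31 + 50·t and require 31 + 50·t ≡ 0 (mod 49), i.e. 50·t ≡ 0 − 31 ≡ 18 (mod 49). Since 50^(−1) ≡ 1 (mod 49) (50 ≡ 1 (mod 49)), t ≡ 1·18 ≡ 18 (mod 49). So x ≡ 31 + 50·18 = 931 (mod 2450).
Unique solution in [0, 2450): x = 931.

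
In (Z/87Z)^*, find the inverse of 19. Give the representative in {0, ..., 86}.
19^(−1) ≡ 55 (mod 87)

Apply the extended Euclidean algorithm to (87, 19), tracking rows (r, s, t) with s·87 + t·19 = r. Each division r_prev = q·r_cur + r_new produces the new row as (previous row) − q·(current row):
  row A: (87, 1, 0)   [1·87 + 0·19 = 87]
  row B: (19, 0, 1)   [0·87 + 1·19 = 19]
  87 = 4·19 + 11   → row C = row A − 4·row B = (11, 1, −4)   [check: 1·87 − 4·19 = 11]
  19 = 1·11 + 8   → row D = row B − 1·row C = (8, −1, 5)   [check: −1·87 + 5·19 = 8]
  11 = 1·8 + 3   → row E = row C − 1·row D = (3, 2, −9)   [check: 2·87 − 9·19 = 3]
  8 = 2·3 + 2   → row F = row D − 2·row E = (2, −5, 23)   [check: −5·87 + 23·19 = 2]
  3 = 1·2 + 1   → row G = row E − 1·row F = (1, 7, −32)   [check: 7·87 − 32·19 = 1]
  2 = 2·1 + 0   → remainder 0, stop. gcd = 1 (last nonzero row G).
The gcd is 1, so 19 is invertible mod 87. The last nonzero row gives 7·87 − 32·19 = 1, so t = −32. So 19^(−1) ≡ −32 ≡ 55 (mod 87). Verify: 19 · 55 = 1045 ≡ 1 (mod 87). ✓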